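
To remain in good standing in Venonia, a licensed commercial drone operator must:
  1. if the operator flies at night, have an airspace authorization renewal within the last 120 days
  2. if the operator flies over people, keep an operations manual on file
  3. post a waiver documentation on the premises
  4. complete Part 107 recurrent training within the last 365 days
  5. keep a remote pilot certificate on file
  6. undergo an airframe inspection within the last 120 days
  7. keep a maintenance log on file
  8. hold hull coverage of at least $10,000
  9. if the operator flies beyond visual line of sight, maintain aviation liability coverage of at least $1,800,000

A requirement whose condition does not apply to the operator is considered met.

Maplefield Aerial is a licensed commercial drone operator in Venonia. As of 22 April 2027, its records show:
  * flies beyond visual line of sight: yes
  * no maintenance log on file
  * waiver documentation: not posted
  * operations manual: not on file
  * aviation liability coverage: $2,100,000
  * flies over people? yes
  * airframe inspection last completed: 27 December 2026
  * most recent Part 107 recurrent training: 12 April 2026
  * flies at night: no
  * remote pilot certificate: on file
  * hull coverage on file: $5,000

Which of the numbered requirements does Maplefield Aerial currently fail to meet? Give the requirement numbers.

2, 3, 4, 7, 8

1. condition 'flies at night' does not hold → requirement n/a → met
2. condition 'flies over people' holds; operations manual absent → not met
3. waiver documentation absent → not met
4. Part 107 recurrent training 375 days ago vs limit 365 → not met
5. remote pilot certificate present → met
6. airframe inspection 116 days ago vs limit 120 → met
7. maintenance log absent → not met
8. hull coverage $5,000 < $10,000 → not met
9. condition 'flies beyond visual line of sight' holds; aviation liability coverage $2,100,000 ≥ $1,800,000 → met
Not met: 2, 3, 4, 7, 8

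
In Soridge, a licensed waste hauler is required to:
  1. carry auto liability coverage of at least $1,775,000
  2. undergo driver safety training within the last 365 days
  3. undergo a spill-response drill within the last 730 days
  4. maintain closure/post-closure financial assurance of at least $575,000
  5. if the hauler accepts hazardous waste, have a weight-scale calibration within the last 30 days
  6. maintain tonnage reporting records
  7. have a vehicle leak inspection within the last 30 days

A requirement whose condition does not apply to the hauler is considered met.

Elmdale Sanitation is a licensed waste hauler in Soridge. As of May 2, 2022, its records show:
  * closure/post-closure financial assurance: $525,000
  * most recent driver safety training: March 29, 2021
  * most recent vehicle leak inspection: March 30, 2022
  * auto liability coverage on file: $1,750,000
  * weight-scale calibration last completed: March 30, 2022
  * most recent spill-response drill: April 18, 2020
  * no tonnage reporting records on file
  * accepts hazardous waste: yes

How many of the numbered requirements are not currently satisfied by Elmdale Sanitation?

1. auto liability coverage $1,750,000 < $1,775,000 → not met
2. driver safety training 399 days ago vs limit 365 → not met
3. spill-response drill 744 days ago vs limit 730 → not met
4. closure/post-closure financial assurance $525,000 < $575,000 → not met
5. condition 'accepts hazardous waste' holds; weight-scale calibration 33 days ago vs limit 30 → not met
6. tonnage reporting records absent → not met
7. vehicle leak inspection 33 days ago vs limit 30 → not met
Not met: 7 of 7

7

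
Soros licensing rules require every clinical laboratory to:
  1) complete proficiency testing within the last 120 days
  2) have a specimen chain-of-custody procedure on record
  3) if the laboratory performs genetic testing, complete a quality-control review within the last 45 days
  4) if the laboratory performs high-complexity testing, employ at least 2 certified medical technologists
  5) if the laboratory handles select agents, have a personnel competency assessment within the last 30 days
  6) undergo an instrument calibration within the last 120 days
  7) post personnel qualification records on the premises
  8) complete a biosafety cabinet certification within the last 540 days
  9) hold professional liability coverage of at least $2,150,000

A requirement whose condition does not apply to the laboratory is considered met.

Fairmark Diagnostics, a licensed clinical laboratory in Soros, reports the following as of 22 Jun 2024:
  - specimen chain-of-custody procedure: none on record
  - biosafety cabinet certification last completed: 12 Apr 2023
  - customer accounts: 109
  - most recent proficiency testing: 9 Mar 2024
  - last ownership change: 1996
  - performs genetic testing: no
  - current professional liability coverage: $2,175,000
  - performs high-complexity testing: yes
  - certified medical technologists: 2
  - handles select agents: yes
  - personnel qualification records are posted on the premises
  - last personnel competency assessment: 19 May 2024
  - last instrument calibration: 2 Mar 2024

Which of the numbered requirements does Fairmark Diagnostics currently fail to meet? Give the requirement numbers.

2, 5

1. proficiency testing 105 days ago vs limit 120 → met
2. specimen chain-of-custody procedure absent → not met
3. condition 'performs genetic testing' does not hold → requirement n/a → met
4. condition 'performs high-complexity testing' holds; certified medical technologists 2 ≥ 2 → met
5. condition 'handles select agents' holds; personnel competency assessment 34 days ago vs limit 30 → not met
6. instrument calibration 112 days ago vs limit 120 → met
7. personnel qualification records present → met
8. biosafety cabinet certification 437 days ago vs limit 540 → met
9. professional liability coverage $2,175,000 ≥ $2,150,000 → met
Not met: 2, 5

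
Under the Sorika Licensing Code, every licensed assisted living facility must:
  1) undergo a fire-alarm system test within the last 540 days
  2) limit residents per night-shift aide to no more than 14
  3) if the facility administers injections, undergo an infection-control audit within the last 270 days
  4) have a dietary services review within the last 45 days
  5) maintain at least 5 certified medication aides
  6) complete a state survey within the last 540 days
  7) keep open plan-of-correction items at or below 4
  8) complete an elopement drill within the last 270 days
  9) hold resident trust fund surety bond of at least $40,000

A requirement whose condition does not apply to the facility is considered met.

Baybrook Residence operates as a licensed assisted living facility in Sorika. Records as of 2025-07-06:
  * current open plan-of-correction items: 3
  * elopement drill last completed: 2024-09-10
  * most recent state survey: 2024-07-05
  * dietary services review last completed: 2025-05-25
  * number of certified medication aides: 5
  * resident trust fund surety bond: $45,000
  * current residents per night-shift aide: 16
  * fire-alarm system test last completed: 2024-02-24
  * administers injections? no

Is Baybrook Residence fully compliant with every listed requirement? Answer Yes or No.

1. fire-alarm system test 498 days ago vs limit 540 → met
2. residents per night-shift aide 16 > 14 → not met
3. condition 'administers injections' does not hold → requirement n/a → met
4. dietary services review 42 days ago vs limit 45 → met
5. certified medication aides 5 ≥ 5 → met
6. state survey 366 days ago vs limit 540 → met
7. open plan-of-correction items 3 ≤ 4 → met
8. elopement drill 299 days ago vs limit 270 → not met
9. resident trust fund surety bond $45,000 ≥ $40,000 → met
Not met: 2, 8

No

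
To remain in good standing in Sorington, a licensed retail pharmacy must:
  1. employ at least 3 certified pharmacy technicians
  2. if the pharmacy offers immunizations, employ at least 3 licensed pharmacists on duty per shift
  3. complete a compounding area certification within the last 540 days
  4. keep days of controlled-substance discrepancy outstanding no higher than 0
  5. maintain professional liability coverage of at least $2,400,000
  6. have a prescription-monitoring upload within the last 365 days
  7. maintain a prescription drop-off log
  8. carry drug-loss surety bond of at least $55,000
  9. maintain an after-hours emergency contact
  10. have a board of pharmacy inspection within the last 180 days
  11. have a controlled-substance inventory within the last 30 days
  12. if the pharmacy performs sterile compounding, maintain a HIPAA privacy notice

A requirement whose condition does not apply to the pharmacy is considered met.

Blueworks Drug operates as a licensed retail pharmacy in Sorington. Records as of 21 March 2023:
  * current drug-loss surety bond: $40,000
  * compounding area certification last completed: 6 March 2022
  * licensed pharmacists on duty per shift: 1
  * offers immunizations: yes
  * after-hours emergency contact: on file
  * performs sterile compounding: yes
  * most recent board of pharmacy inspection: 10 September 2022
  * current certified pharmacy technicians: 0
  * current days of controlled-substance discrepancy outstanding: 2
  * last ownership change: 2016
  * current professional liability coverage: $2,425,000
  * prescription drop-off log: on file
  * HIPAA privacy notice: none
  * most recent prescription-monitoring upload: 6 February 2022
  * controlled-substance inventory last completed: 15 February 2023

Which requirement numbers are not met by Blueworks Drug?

1, 2, 4, 6, 8, 10, 11, 12

1. certified pharmacy technicians 0 < 3 → not met
2. condition 'offers immunizations' holds; licensed pharmacists on duty per shift 1 < 3 → not met
3. compounding area certification 380 days ago vs limit 540 → met
4. days of controlled-substance discrepancy outstanding 2 > 0 → not met
5. professional liability coverage $2,425,000 ≥ $2,400,000 → met
6. prescription-monitoring upload 408 days ago vs limit 365 → not met
7. prescription drop-off log present → met
8. drug-loss surety bond $40,000 < $55,000 → not met
9. after-hours emergency contact present → met
10. board of pharmacy inspection 192 days ago vs limit 180 → not met
11. controlled-substance inventory 34 days ago vs limit 30 → not met
12. condition 'performs sterile compounding' holds; HIPAA privacy notice absent → not met
Not met: 1, 2, 4, 6, 8, 10, 11, 12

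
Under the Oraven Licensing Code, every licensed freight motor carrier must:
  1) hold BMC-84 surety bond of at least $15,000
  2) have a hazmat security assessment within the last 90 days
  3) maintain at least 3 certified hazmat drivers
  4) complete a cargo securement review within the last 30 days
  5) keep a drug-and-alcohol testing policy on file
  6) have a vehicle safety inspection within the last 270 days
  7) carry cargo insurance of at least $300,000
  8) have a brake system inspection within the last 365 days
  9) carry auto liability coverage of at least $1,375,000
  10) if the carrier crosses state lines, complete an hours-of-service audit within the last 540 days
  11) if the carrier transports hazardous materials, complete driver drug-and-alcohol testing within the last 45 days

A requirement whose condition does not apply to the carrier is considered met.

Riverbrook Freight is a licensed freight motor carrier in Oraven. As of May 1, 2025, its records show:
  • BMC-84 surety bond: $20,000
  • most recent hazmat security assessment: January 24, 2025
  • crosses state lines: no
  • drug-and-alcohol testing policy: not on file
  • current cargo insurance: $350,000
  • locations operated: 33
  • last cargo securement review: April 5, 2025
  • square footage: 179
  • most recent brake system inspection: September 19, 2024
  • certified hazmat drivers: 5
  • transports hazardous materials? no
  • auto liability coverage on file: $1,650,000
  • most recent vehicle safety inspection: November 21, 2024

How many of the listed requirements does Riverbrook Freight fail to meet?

1. BMC-84 surety bond $20,000 ≥ $15,000 → met
2. hazmat security assessment 97 days ago vs limit 90 → not met
3. certified hazmat drivers 5 ≥ 3 → met
4. cargo securement review 26 days ago vs limit 30 → met
5. drug-and-alcohol testing policy absent → not met
6. vehicle safety inspection 161 days ago vs limit 270 → met
7. cargo insurance $350,000 ≥ $300,000 → met
8. brake system inspection 224 days ago vs limit 365 → met
9. auto liability coverage $1,650,000 ≥ $1,375,000 → met
10. condition 'crosses state lines' does not hold → requirement n/a → met
11. condition 'transports hazardous materials' does not hold → requirement n/a → met
Not met: 2 of 11

2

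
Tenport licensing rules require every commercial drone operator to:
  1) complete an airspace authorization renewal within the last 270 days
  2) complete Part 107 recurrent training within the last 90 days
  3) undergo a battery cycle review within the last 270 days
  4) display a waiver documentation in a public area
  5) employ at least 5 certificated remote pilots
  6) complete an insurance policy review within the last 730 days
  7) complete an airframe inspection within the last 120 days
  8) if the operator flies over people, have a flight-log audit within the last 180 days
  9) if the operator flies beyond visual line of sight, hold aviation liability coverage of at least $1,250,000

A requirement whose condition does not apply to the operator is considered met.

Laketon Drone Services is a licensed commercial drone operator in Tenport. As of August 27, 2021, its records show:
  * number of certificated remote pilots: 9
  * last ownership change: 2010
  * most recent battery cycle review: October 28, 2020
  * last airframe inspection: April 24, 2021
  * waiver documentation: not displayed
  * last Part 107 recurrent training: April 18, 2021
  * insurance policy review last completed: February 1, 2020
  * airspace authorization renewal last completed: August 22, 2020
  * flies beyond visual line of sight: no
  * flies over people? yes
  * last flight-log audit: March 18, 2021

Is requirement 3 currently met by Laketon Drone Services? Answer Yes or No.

3. battery cycle review 303 days ago vs limit 270 → not met

No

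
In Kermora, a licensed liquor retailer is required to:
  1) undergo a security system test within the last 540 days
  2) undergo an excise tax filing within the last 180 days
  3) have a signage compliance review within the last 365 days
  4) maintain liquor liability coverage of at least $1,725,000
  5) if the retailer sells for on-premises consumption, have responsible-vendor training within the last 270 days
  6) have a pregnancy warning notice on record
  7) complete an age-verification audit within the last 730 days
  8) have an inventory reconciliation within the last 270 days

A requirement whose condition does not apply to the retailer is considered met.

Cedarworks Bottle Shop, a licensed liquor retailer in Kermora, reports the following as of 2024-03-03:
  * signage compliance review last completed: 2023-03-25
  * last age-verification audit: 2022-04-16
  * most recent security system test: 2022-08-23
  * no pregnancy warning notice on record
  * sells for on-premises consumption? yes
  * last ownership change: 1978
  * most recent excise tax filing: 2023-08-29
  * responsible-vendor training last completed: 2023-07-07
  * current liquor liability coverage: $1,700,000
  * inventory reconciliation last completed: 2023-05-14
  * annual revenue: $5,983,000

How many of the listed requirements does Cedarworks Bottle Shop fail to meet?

1. security system test 558 days ago vs limit 540 → not met
2. excise tax filing 187 days ago vs limit 180 → not met
3. signage compliance review 344 days ago vs limit 365 → met
4. liquor liability coverage $1,700,000 < $1,725,000 → not met
5. condition 'sells for on-premises consumption' holds; responsible-vendor training 240 days ago vs limit 270 → met
6. pregnancy warning notice absent → not met
7. age-verification audit 687 days ago vs limit 730 → met
8. inventory reconciliation 294 days ago vs limit 270 → not met
Not met: 5 of 8

5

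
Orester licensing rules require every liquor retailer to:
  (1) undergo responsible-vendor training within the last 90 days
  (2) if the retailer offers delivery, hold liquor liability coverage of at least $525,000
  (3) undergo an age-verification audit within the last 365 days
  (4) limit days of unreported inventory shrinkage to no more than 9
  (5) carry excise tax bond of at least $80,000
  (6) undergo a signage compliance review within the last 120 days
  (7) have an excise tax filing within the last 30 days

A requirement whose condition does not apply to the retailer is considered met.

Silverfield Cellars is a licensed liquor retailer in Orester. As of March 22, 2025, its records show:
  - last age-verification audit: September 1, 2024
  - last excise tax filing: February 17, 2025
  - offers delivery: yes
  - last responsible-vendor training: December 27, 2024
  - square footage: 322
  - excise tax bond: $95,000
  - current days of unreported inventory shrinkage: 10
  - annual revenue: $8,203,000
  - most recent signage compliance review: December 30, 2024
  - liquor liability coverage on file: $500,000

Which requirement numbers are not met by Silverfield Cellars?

1. responsible-vendor training 85 days ago vs limit 90 → met
2. condition 'offers delivery' holds; liquor liability coverage $500,000 < $525,000 → not met
3. age-verification audit 202 days ago vs limit 365 → met
4. days of unreported inventory shrinkage 10 > 9 → not met
5. excise tax bond $95,000 ≥ $80,000 → met
6. signage compliance review 82 days ago vs limit 120 → met
7. excise tax filing 33 days ago vs limit 30 → not met
Not met: 2, 4, 7

2, 4, 7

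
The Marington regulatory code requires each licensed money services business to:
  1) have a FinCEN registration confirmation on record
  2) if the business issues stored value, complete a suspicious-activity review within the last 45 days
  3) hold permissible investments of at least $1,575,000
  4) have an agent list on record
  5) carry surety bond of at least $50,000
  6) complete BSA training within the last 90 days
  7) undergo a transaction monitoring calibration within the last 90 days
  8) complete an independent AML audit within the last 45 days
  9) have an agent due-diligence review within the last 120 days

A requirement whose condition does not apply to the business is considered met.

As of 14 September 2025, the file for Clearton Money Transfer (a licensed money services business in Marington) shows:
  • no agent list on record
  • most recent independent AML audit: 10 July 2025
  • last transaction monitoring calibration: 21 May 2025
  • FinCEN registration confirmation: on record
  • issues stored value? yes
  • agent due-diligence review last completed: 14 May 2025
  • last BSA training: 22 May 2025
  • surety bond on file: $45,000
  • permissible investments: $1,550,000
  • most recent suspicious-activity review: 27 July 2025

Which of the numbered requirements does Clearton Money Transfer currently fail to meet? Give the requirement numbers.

1. FinCEN registration confirmation present → met
2. condition 'issues stored value' holds; suspicious-activity review 49 days ago vs limit 45 → not met
3. permissible investments $1,550,000 < $1,575,000 → not met
4. agent list absent → not met
5. surety bond $45,000 < $50,000 → not met
6. BSA training 115 days ago vs limit 90 → not met
7. transaction monitoring calibration 116 days ago vs limit 90 → not met
8. independent AML audit 66 days ago vs limit 45 → not met
9. agent due-diligence review 123 days ago vs limit 120 → not met
Not met: 2, 3, 4, 5, 6, 7, 8, 9

2, 3, 4, 5, 6, 7, 8, 9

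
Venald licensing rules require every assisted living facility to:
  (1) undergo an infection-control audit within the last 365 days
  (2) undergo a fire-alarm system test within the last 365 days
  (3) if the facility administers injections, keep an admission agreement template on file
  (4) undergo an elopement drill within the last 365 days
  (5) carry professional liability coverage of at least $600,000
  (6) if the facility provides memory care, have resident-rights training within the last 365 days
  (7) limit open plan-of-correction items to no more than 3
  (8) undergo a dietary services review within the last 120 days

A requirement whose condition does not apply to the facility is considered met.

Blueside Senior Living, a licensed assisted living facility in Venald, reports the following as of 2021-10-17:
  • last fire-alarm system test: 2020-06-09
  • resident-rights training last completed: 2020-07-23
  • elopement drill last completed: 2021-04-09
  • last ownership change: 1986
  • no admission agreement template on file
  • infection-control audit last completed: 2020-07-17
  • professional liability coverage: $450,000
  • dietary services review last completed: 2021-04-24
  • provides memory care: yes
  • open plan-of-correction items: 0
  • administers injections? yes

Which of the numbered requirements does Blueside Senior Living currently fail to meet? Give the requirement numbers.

1. infection-control audit 457 days ago vs limit 365 → not met
2. fire-alarm system test 495 days ago vs limit 365 → not met
3. condition 'administers injections' holds; admission agreement template absent → not met
4. elopement drill 191 days ago vs limit 365 → met
5. professional liability coverage $450,000 < $600,000 → not met
6. condition 'provides memory care' holds; resident-rights training 451 days ago vs limit 365 → not met
7. open plan-of-correction items 0 ≤ 3 → met
8. dietary services review 176 days ago vs limit 120 → not met
Not met: 1, 2, 3, 5, 6, 8

1, 2, 3, 5, 6, 8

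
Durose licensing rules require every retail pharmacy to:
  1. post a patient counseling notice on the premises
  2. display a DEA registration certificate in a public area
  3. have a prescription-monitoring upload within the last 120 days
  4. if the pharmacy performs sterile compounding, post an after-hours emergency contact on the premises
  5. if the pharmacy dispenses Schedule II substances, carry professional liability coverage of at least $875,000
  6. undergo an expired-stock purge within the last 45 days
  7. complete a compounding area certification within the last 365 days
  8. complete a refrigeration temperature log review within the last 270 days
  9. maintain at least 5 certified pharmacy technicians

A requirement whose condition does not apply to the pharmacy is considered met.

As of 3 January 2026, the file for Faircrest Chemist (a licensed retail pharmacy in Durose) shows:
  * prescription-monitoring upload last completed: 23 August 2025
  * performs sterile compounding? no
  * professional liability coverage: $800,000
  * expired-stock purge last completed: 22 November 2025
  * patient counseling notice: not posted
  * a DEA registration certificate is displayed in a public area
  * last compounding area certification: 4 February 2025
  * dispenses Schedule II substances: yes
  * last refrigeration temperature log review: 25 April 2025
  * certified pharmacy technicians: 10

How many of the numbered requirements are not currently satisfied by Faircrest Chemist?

3

1. patient counseling notice absent → not met
2. DEA registration certificate present → met
3. prescription-monitoring upload 133 days ago vs limit 120 → not met
4. condition 'performs sterile compounding' does not hold → requirement n/a → met
5. condition 'dispenses Schedule II substances' holds; professional liability coverage $800,000 < $875,000 → not met
6. expired-stock purge 42 days ago vs limit 45 → met
7. compounding area certification 333 days ago vs limit 365 → met
8. refrigeration temperature log review 253 days ago vs limit 270 → met
9. certified pharmacy technicians 10 ≥ 5 → met
Not met: 3 of 9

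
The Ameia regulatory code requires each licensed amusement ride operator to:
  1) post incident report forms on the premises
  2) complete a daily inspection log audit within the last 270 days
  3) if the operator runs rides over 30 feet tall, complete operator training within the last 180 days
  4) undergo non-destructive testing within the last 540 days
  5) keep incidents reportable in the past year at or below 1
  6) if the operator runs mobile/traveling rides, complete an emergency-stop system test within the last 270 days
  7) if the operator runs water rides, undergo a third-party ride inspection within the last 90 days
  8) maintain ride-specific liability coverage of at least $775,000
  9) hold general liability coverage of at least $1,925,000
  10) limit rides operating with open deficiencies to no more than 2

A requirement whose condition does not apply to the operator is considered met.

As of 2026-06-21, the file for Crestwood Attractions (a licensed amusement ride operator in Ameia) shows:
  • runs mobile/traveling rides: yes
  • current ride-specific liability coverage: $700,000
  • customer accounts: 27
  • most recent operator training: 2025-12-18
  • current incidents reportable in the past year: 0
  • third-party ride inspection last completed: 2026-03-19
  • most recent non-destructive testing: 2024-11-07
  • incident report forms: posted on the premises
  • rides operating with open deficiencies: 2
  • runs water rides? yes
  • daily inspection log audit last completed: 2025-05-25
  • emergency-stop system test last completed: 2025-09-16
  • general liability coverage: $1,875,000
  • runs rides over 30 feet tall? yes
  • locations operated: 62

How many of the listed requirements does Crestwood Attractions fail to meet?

1. incident report forms present → met
2. daily inspection log audit 392 days ago vs limit 270 → not met
3. condition 'runs rides over 30 feet tall' holds; operator training 185 days ago vs limit 180 → not met
4. non-destructive testing 591 days ago vs limit 540 → not met
5. incidents reportable in the past year 0 ≤ 1 → met
6. condition 'runs mobile/traveling rides' holds; emergency-stop system test 278 days ago vs limit 270 → not met
7. condition 'runs water rides' holds; third-party ride inspection 94 days ago vs limit 90 → not met
8. ride-specific liability coverage $700,000 < $775,000 → not met
9. general liability coverage $1,875,000 < $1,925,000 → not met
10. rides operating with open deficiencies 2 ≤ 2 → met
Not met: 7 of 10

7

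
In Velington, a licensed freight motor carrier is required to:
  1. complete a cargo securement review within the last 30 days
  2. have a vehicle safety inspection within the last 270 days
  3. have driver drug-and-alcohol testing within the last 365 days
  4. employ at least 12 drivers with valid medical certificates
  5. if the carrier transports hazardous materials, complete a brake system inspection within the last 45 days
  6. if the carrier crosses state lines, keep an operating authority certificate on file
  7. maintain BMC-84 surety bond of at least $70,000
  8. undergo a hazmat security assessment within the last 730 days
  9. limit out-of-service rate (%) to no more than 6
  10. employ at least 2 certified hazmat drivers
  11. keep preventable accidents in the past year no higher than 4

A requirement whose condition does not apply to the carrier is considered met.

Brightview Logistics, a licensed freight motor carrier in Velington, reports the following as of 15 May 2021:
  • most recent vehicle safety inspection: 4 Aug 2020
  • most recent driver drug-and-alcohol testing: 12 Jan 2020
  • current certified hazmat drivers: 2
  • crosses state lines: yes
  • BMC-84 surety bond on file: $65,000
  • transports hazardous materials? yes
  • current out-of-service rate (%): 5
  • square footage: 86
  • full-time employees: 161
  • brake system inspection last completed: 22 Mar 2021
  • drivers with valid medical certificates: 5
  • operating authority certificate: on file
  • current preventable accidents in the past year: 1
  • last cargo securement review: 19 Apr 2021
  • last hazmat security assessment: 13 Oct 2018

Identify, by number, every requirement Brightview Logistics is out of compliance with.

2, 3, 4, 5, 7, 8

1. cargo securement review 26 days ago vs limit 30 → met
2. vehicle safety inspection 284 days ago vs limit 270 → not met
3. driver drug-and-alcohol testing 489 days ago vs limit 365 → not met
4. drivers with valid medical certificates 5 < 12 → not met
5. condition 'transports hazardous materials' holds; brake system inspection 54 days ago vs limit 45 → not met
6. condition 'crosses state lines' holds; operating authority certificate present → met
7. BMC-84 surety bond $65,000 < $70,000 → not met
8. hazmat security assessment 945 days ago vs limit 730 → not met
9. out-of-service rate (%) 5 ≤ 6 → met
10. certified hazmat drivers 2 ≥ 2 → met
11. preventable accidents in the past year 1 ≤ 4 → met
Not met: 2, 3, 4, 5, 7, 8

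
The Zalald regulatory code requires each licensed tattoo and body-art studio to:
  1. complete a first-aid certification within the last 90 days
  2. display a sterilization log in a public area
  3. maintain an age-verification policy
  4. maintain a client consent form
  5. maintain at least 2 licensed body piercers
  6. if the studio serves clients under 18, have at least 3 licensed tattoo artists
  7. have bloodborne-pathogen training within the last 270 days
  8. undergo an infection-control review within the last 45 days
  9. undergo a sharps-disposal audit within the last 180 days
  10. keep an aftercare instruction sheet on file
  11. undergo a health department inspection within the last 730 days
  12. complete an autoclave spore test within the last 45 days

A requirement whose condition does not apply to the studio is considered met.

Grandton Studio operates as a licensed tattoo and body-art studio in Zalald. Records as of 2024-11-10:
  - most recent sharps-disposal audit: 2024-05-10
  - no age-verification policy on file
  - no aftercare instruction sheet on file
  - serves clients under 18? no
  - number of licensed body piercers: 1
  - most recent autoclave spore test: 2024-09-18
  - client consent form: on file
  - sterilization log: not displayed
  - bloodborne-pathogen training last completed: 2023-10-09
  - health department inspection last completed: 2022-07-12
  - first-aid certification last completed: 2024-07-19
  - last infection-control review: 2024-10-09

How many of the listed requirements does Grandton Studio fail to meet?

1. first-aid certification 114 days ago vs limit 90 → not met
2. sterilization log absent → not met
3. age-verification policy absent → not met
4. client consent form present → met
5. licensed body piercers 1 < 2 → not met
6. condition 'serves clients under 18' does not hold → requirement n/a → met
7. bloodborne-pathogen training 398 days ago vs limit 270 → not met
8. infection-control review 32 days ago vs limit 45 → met
9. sharps-disposal audit 184 days ago vs limit 180 → not met
10. aftercare instruction sheet absent → not met
11. health department inspection 852 days ago vs limit 730 → not met
12. autoclave spore test 53 days ago vs limit 45 → not met
Not met: 9 of 12

9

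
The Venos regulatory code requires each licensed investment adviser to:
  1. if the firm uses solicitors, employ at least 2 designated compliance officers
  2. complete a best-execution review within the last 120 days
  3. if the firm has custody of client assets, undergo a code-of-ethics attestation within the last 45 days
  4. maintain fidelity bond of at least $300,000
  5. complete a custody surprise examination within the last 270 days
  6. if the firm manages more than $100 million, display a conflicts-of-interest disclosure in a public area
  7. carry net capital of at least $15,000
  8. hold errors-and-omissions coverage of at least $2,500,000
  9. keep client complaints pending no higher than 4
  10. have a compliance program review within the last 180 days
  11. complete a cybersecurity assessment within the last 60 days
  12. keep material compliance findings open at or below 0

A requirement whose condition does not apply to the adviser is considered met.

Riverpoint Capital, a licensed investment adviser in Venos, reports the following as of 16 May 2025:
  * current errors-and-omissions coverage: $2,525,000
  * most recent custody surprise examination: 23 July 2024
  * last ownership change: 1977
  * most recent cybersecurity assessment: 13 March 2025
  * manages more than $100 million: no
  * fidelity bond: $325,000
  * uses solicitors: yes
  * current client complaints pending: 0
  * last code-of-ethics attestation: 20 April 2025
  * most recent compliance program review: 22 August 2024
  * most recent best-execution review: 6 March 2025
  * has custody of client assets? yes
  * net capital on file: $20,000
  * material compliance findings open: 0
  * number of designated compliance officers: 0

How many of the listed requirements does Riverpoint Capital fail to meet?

4

1. condition 'uses solicitors' holds; designated compliance officers 0 < 2 → not met
2. best-execution review 71 days ago vs limit 120 → met
3. condition 'has custody of client assets' holds; code-of-ethics attestation 26 days ago vs limit 45 → met
4. fidelity bond $325,000 ≥ $300,000 → met
5. custody surprise examination 297 days ago vs limit 270 → not met
6. condition 'manages more than $100 million' does not hold → requirement n/a → met
7. net capital $20,000 ≥ $15,000 → met
8. errors-and-omissions coverage $2,525,000 ≥ $2,500,000 → met
9. client complaints pending 0 ≤ 4 → met
10. compliance program review 267 days ago vs limit 180 → not met
11. cybersecurity assessment 64 days ago vs limit 60 → not met
12. material compliance findings open 0 ≤ 0 → met
Not met: 4 of 12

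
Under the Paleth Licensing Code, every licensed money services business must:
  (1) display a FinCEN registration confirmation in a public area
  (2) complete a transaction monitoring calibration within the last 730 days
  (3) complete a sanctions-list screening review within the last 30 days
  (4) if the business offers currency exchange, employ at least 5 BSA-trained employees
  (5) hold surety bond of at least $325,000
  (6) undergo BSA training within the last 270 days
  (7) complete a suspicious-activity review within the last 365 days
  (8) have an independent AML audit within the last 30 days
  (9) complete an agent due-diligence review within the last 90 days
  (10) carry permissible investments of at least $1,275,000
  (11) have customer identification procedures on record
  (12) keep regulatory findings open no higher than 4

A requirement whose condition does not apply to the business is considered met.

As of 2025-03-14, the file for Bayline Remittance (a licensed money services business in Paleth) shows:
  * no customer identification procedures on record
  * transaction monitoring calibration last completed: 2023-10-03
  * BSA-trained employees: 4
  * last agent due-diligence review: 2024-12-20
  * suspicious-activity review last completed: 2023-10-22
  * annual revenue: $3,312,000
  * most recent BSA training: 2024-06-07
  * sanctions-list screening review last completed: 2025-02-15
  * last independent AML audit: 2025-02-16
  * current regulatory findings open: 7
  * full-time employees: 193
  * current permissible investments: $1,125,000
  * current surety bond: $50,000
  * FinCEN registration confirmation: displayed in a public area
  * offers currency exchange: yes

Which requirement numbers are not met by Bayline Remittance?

1. FinCEN registration confirmation present → met
2. transaction monitoring calibration 528 days ago vs limit 730 → met
3. sanctions-list screening review 27 days ago vs limit 30 → met
4. condition 'offers currency exchange' holds; BSA-trained employees 4 < 5 → not met
5. surety bond $50,000 < $325,000 → not met
6. BSA training 280 days ago vs limit 270 → not met
7. suspicious-activity review 509 days ago vs limit 365 → not met
8. independent AML audit 26 days ago vs limit 30 → met
9. agent due-diligence review 84 days ago vs limit 90 → met
10. permissible investments $1,125,000 < $1,275,000 → not met
11. customer identification procedures absent → not met
12. regulatory findings open 7 > 4 → not met
Not met: 4, 5, 6, 7, 10, 11, 12

4, 5, 6, 7, 10, 11, 12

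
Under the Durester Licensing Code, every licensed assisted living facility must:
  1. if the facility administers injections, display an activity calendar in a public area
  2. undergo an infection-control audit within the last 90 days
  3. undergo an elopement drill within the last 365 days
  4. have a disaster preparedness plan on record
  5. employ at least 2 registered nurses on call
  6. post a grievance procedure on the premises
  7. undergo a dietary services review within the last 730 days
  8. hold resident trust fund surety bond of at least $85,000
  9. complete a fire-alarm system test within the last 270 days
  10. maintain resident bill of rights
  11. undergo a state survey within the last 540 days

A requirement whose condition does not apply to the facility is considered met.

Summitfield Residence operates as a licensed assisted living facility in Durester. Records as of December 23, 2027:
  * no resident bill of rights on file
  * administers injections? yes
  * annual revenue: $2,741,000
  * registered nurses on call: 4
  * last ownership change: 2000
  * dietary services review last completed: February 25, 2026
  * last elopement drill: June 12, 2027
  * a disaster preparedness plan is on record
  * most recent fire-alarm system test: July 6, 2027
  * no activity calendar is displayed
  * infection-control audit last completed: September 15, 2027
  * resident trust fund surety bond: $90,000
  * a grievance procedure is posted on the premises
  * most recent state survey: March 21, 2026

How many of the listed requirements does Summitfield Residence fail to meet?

4

1. condition 'administers injections' holds; activity calendar absent → not met
2. infection-control audit 99 days ago vs limit 90 → not met
3. elopement drill 194 days ago vs limit 365 → met
4. disaster preparedness plan present → met
5. registered nurses on call 4 ≥ 2 → met
6. grievance procedure present → met
7. dietary services review 666 days ago vs limit 730 → met
8. resident trust fund surety bond $90,000 ≥ $85,000 → met
9. fire-alarm system test 170 days ago vs limit 270 → met
10. resident bill of rights absent → not met
11. state survey 642 days ago vs limit 540 → not met
Not met: 4 of 11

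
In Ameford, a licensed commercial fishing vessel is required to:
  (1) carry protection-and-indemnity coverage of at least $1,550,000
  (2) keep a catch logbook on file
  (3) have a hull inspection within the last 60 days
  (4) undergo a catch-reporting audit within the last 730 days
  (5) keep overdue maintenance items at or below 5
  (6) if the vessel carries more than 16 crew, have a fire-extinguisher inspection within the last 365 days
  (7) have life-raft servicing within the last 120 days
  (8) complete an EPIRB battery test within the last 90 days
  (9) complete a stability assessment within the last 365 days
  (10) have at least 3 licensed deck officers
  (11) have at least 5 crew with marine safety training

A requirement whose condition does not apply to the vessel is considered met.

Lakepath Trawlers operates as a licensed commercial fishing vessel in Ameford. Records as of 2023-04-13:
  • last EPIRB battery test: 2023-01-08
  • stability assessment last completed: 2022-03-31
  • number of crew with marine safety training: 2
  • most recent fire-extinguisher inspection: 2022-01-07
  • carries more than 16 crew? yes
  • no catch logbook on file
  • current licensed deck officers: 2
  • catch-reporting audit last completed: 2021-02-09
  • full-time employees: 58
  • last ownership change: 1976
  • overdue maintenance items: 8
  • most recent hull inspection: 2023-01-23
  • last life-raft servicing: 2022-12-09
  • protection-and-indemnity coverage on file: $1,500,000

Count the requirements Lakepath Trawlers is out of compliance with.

1. protection-and-indemnity coverage $1,500,000 < $1,550,000 → not met
2. catch logbook absent → not met
3. hull inspection 80 days ago vs limit 60 → not met
4. catch-reporting audit 793 days ago vs limit 730 → not met
5. overdue maintenance items 8 > 5 → not met
6. condition 'carries more than 16 crew' holds; fire-extinguisher inspection 461 days ago vs limit 365 → not met
7. life-raft servicing 125 days ago vs limit 120 → not met
8. EPIRB battery test 95 days ago vs limit 90 → not met
9. stability assessment 378 days ago vs limit 365 → not met
10. licensed deck officers 2 < 3 → not met
11. crew with marine safety training 2 < 5 → not met
Not met: 11 of 11

11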